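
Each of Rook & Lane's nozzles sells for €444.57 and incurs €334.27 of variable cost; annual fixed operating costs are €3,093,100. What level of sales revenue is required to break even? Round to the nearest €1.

CM per unit = €444.57 − €334.27 = €110.30; CM ratio = €110.30 / €444.57 = 0.2481.
Break-even sales = FC ÷ CM ratio = €3,093,100 × €444.57 / €110.30 = €12,466,904.

€12,466,904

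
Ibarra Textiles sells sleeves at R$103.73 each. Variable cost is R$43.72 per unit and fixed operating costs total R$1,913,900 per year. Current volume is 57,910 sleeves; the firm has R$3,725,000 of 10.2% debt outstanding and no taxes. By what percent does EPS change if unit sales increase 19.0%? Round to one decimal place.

Total contribution margin = 57,910 × R$60.01 = R$3,475,179.10.
Subtracting fixed costs: EBIT = R$3,475,179.10 − R$1,913,900 = R$1,561,279.10.
After interest of R$379,950.00, pre-tax earnings = R$1,181,329.10.
Degree of combined leverage = contribution ÷ (EBIT − I) = R$3,475,179.10 ÷ R$1,181,329.10 = 2.9418.
EPS therefore changes by 2.9418 × (+19.0%) = +55.9%.

+55.9%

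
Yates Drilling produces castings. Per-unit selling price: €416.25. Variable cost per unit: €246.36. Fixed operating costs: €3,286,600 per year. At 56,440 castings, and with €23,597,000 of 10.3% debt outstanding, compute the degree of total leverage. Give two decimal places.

Total contribution margin = 56,440 × €169.89 = €9,588,591.60.
Operating income = contribution − fixed costs = €9,588,591.60 − €3,286,600 = €6,301,991.60. Interest = €2,430,491.00, so EBIT − I = €3,871,500.60.
Degree of total leverage = total CM / (EBIT − interest) = €9,588,591.60 / €3,871,500.60 = 2.4767.

2.48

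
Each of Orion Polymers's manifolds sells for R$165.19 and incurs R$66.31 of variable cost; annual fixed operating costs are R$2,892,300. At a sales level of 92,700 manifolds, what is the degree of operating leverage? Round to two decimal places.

1.46

Total contribution margin = 92,700 × R$98.88 = R$9,166,176.00.
Subtracting fixed costs: EBIT = R$9,166,176.00 − R$2,892,300 = R$6,273,876.00.
DOL = contribution ÷ EBIT = R$9,166,176.00 ÷ R$6,273,876.00 = 1.4610.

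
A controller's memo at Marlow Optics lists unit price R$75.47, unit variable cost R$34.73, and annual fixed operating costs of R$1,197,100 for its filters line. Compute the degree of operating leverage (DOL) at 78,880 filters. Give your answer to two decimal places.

1.59

At 78,880 units, contribution = 78,880 × R$40.74 = R$3,213,571.20.
Operating income = contribution − fixed costs = R$3,213,571.20 − R$1,197,100 = R$2,016,471.20.
DOL = contribution ÷ EBIT = R$3,213,571.20 ÷ R$2,016,471.20 = 1.5937.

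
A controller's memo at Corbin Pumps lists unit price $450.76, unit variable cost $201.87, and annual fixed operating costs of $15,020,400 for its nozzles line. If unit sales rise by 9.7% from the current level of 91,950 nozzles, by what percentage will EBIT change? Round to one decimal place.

+28.2%

Contribution at this volume is 91,950 × $248.89 = $22,885,435.50.
EBIT = $22,885,435.50 − $15,020,400 = $7,865,035.50.
Degree of operating leverage = $22,885,435.50 / $7,865,035.50 = 2.9098.
%ΔEBIT = DOL × %ΔSales = 2.9098 × +9.7% = +28.2%.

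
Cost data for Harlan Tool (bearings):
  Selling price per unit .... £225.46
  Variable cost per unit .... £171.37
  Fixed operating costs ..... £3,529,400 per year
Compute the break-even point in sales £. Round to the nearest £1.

£14,711,380

CM per unit = £225.46 − £171.37 = £54.09; CM ratio = £54.09 / £225.46 = 0.2399.
Break-even sales = FC ÷ CM ratio = £3,529,400 × £225.46 / £54.09 = £14,711,380.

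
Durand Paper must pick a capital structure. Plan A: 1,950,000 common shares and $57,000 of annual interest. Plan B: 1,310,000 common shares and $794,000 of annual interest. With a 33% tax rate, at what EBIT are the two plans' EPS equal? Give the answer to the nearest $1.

At indifference, (EBIT − 57,000)(1 − t)/1,950,000 = (EBIT − 794,000)(1 − t)/1,310,000.
Cancelling (1 − t) and cross-multiplying: 1,310,000·(EBIT − 57,000) = 1,950,000·(EBIT − 794,000).
Solving, EBIT = (794,000·1,950,000 − 57,000·1,310,000) / (1,950,000 − 1,310,000) = 1,473,630,000,000 / 640,000 = 2,302,546.88.

$2,302,547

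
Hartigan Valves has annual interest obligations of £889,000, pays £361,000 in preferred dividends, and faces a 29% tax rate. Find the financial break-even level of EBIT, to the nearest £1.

Grossing the preferred dividend up to pre-tax terms: £361,000 / (1 − 0.29) = £508,450.70.
EPS = 0 when EBIT covers interest plus the pre-tax preferred burden: £889,000 + £508,450.70 = £1,397,450.70.

£1,397,451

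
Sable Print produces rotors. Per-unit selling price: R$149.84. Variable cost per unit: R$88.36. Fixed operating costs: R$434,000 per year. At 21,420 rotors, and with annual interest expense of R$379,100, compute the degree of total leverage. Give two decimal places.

At 21,420 units, contribution = 21,420 × R$61.48 = R$1,316,901.60.
EBIT = R$1,316,901.60 − R$434,000 = R$882,901.60. Interest = R$379,100.00.
DOL = R$1,316,901.60 ÷ R$882,901.60 = 1.4916; DFL = R$882,901.60 ÷ R$503,801.60 = 1.7525.
Combined leverage = 1.4916 × 1.7525 = 2.6140.

2.61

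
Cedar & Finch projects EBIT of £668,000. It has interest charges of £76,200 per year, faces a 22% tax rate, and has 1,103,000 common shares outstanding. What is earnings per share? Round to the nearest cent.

Pre-tax income = £668,000 − £76,200.00 = £591,800.00.
Net income = £591,800.00 × (1 − 0.22) = £461,604.00.
EPS = £461,604.00 ÷ 1,103,000 = £0.42.

£0.42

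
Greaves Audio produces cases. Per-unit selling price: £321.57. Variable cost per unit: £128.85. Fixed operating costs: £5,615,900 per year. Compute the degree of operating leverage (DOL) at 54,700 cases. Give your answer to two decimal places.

At 54,700 units, contribution = 54,700 × £192.72 = £10,541,784.00.
Subtracting fixed costs: EBIT = £10,541,784.00 − £5,615,900 = £4,925,884.00.
Degree of operating leverage = £10,541,784.00 / £4,925,884.00 = 2.1401.

2.14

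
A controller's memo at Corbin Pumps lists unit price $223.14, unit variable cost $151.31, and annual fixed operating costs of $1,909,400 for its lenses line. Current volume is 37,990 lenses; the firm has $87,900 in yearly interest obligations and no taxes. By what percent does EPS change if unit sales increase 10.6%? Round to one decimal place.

Total contribution margin = 37,990 × $71.83 = $2,728,821.70.
Subtracting fixed costs: EBIT = $2,728,821.70 − $1,909,400 = $819,421.70.
After interest of $87,900.00, pre-tax earnings = $731,521.70.
Degree of combined leverage = contribution ÷ (EBIT − I) = $2,728,821.70 ÷ $731,521.70 = 3.7303.
EPS therefore changes by 3.7303 × (+10.6%) = +39.5%.

+39.5%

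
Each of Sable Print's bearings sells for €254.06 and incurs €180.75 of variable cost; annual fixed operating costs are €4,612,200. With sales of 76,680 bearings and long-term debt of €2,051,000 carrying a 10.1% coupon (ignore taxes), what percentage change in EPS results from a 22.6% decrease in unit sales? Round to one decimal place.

At 76,680 units, contribution = 76,680 × €73.31 = €5,621,410.80.
EBIT = €5,621,410.80 − €4,612,200 = €1,009,210.80.
After interest of €207,151.00, pre-tax earnings = €802,059.80.
DCL = total CM / (EBIT − I) = €5,621,410.80 / €802,059.80 = 7.0087.
EPS therefore changes by 7.0087 × (-22.6%) = -158.4%.

-158.4%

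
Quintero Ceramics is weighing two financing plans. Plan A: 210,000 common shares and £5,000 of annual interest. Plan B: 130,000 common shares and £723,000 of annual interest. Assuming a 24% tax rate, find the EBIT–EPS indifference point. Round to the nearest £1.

Set EPS_A = EPS_B: (EBIT − £5,000)(1 − 0.24) ÷ 210,000 = (EBIT − £723,000)(1 − 0.24) ÷ 130,000.
The (1 − t) factor cancels: (EBIT − 5,000) × 130,000 = (EBIT − 723,000) × 210,000.
EBIT × (210,000 − 130,000) = 723,000 × 210,000 − 5,000 × 130,000 = 151,180,000,000, so EBIT = 151,180,000,000 ÷ 80,000 = 1,889,750.00.

£1,889,750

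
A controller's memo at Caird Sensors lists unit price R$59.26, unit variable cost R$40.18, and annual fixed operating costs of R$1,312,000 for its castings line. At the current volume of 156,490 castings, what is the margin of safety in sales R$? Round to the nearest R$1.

Unit CM = price − variable cost = R$59.26 − R$40.18 = R$19.08. Break-even units = R$1,312,000 ÷ R$19.08 = 68,763.10; break-even revenue = 68,763.10 × R$59.26 = R$4,074,901.47.
Actual sales revenue = 156,490 × R$59.26 = R$9,273,597.40.
Margin of safety = R$9,273,597.40 − R$4,074,901.47 = R$5,198,696.

R$5,198,696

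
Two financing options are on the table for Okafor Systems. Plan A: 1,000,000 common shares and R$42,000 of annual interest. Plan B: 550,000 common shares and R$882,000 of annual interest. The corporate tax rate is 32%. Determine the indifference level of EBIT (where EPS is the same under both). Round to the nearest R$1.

R$1,908,667

At indifference, (EBIT − 42,000)(1 − t)/1,000,000 = (EBIT − 882,000)(1 − t)/550,000.
The (1 − t) factor cancels: (EBIT − 42,000) × 550,000 = (EBIT − 882,000) × 1,000,000.
EBIT × (1,000,000 − 550,000) = 882,000 × 1,000,000 − 42,000 × 550,000 = 858,900,000,000, so EBIT = 858,900,000,000 ÷ 450,000 = 1,908,666.67.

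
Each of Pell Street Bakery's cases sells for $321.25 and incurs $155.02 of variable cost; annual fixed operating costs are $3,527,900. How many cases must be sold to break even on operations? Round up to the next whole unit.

Contribution margin per unit = $321.25 − $155.02 = $166.23.
Break-even Q = $3,527,900 / $166.23 = 21,223.00 → 21,224 cases.

21,224 cases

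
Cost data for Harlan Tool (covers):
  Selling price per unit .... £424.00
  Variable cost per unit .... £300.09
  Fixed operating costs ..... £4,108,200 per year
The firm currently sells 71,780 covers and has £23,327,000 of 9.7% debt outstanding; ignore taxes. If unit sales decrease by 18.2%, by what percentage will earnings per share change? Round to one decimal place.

-64.2%

At 71,780 units, contribution = 71,780 × £123.91 = £8,894,259.80.
Subtracting fixed costs: EBIT = £8,894,259.80 − £4,108,200 = £4,786,059.80.
Interest = £2,262,719.00, so EBIT − I = £2,523,340.80.
Degree of combined leverage = contribution ÷ (EBIT − I) = £8,894,259.80 ÷ £2,523,340.80 = 3.5248.
%ΔEPS = DCL × %ΔSales = 3.5248 × -18.2% = -64.2%.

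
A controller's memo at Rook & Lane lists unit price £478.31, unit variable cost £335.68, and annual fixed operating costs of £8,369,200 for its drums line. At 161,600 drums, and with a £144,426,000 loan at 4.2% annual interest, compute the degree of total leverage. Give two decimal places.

2.68

At 161,600 units, contribution = 161,600 × £142.63 = £23,049,008.00.
Operating income = contribution − fixed costs = £23,049,008.00 − £8,369,200 = £14,679,808.00. Interest = £6,065,892.00.
DOL = £23,049,008.00 ÷ £14,679,808.00 = 1.5701; DFL = £14,679,808.00 ÷ £8,613,916.00 = 1.7042.
Combined leverage = 1.5701 × 1.7042 = 2.6758.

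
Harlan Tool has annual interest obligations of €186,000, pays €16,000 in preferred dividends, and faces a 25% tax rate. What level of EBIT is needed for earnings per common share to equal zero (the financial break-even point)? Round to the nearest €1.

€207,333

Grossing the preferred dividend up to pre-tax terms: €16,000 / (1 − 0.25) = €21,333.33.
Financial break-even EBIT = interest + D_p ÷ (1 − t) = €186,000 + €21,333.33 = €207,333.33.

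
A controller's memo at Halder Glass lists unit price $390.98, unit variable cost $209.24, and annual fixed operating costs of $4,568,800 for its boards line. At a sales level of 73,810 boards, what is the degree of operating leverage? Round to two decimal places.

1.52

Contribution at this volume is 73,810 × $181.74 = $13,414,229.40.
Operating income = contribution − fixed costs = $13,414,229.40 − $4,568,800 = $8,845,429.40.
Degree of operating leverage = $13,414,229.40 / $8,845,429.40 = 1.5165.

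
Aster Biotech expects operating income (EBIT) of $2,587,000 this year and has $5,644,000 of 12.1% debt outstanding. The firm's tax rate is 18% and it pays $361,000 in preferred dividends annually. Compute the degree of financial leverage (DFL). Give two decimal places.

1.77

Interest = $682,924.00.
Pre-tax preferred-dividend burden = $361,000 ÷ (1 − 0.18) = $440,243.90.
DFL = EBIT ÷ [EBIT − I − D_p/(1−t)] = $2,587,000 ÷ [$2,587,000 − $682,924.00 − $440,243.90] = $2,587,000 ÷ $1,463,832.10 = 1.7673.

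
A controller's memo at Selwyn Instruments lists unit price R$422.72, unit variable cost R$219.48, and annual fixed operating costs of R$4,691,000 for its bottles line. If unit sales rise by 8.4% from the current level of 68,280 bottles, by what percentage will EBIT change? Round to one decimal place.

+12.7%

Total contribution margin = 68,280 × R$203.24 = R$13,877,227.20.
Operating income = contribution − fixed costs = R$13,877,227.20 − R$4,691,000 = R$9,186,227.20.
So DOL = total CM / EBIT = R$13,877,227.20 / R$9,186,227.20 = 1.5107.
Operating income changes by 1.5107 × +8.4% = +12.7%.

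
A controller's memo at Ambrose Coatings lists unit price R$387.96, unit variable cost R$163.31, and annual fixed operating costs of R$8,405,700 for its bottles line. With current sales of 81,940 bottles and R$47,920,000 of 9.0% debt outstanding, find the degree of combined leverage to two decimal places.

3.24

At 81,940 units, contribution = 81,940 × R$224.65 = R$18,407,821.00.
Operating income = contribution − fixed costs = R$18,407,821.00 − R$8,405,700 = R$10,002,121.00. Interest = R$4,312,800.00, so EBIT − I = R$5,689,321.00.
DCL = contribution ÷ (EBIT − I) = R$18,407,821.00 ÷ R$5,689,321.00 = 3.2355.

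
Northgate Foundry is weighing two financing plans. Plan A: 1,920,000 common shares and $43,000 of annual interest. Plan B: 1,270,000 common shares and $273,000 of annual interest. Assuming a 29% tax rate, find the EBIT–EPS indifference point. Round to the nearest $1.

$722,385

Set EPS_A = EPS_B: (EBIT − $43,000)(1 − 0.29) ÷ 1,920,000 = (EBIT − $273,000)(1 − 0.29) ÷ 1,270,000.
Cancelling (1 − t) and cross-multiplying: 1,270,000·(EBIT − 43,000) = 1,920,000·(EBIT − 273,000).
EBIT × (1,920,000 − 1,270,000) = 273,000 × 1,920,000 − 43,000 × 1,270,000 = 469,550,000,000, so EBIT = 469,550,000,000 ÷ 650,000 = 722,384.62.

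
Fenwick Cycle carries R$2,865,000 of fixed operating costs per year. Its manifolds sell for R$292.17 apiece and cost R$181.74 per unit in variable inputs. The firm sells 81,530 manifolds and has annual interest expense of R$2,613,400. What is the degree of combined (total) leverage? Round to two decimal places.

Contribution at this volume is 81,530 × R$110.43 = R$9,003,357.90.
Subtracting fixed costs: EBIT = R$9,003,357.90 − R$2,865,000 = R$6,138,357.90. Interest = R$2,613,400.00.
DOL = R$9,003,357.90 ÷ R$6,138,357.90 = 1.4667; DFL = R$6,138,357.90 ÷ R$3,524,957.90 = 1.7414.
Combined leverage = 1.4667 × 1.7414 = 2.5541.

2.55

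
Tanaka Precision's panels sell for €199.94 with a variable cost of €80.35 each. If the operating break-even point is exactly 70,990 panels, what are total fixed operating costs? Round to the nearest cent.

€8,489,694.10

Contribution margin per unit = €199.94 − €80.35 = €119.59.
Since BE = FC / CM, FC = 70,990 × €119.59 = €8,489,694.10.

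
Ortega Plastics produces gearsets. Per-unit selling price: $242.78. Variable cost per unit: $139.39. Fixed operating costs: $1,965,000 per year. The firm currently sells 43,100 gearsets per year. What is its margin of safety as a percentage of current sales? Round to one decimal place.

55.9%

Unit CM = price − variable cost = $242.78 − $139.39 = $103.39. Break-even units = $1,965,000 ÷ $103.39 = 19,005.71; break-even revenue = 19,005.71 × $242.78 = $4,614,205.44.
Current sales = 43,100 × $242.78 = $10,463,818.00.
Margin of safety = ($10,463,818.00 − $4,614,205.44) ÷ $10,463,818.00 = 55.9%.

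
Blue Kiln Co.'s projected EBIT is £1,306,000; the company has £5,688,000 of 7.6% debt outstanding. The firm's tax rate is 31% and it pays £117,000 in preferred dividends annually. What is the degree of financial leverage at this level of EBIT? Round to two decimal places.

1.85

Interest = £432,288.00.
Preferred dividends grossed up pre-tax: £117,000 / (1 − 0.31) = £169,565.22.
DFL = EBIT ÷ [EBIT − I − D_p/(1−t)] = £1,306,000 ÷ [£1,306,000 − £432,288.00 − £169,565.22] = £1,306,000 ÷ £704,146.78 = 1.8547.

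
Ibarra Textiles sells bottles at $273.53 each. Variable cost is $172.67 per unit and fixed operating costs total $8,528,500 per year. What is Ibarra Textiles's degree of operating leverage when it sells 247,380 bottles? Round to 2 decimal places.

1.52

Contribution at this volume is 247,380 × $100.86 = $24,950,746.80.
Subtracting fixed costs: EBIT = $24,950,746.80 − $8,528,500 = $16,422,246.80.
DOL = contribution ÷ EBIT = $24,950,746.80 ÷ $16,422,246.80 = 1.5193.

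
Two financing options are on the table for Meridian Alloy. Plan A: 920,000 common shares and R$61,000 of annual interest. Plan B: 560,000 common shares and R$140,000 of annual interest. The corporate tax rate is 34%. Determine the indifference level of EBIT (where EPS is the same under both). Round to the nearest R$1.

Set EPS_A = EPS_B: (EBIT − R$61,000)(1 − 0.34) ÷ 920,000 = (EBIT − R$140,000)(1 − 0.34) ÷ 560,000.
The (1 − t) factor cancels: (EBIT − 61,000) × 560,000 = (EBIT − 140,000) × 920,000.
EBIT × (920,000 − 560,000) = 140,000 × 920,000 − 61,000 × 560,000 = 94,640,000,000, so EBIT = 94,640,000,000 ÷ 360,000 = 262,888.89.

R$262,889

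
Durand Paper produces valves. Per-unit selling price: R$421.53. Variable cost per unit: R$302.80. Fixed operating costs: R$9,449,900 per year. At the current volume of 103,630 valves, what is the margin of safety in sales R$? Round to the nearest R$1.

Each unit contributes R$421.53 − R$302.80 = R$118.73. Break-even units = R$9,449,900 ÷ R$118.73 = 79,591.51; break-even revenue = 79,591.51 × R$421.53 = R$33,550,209.27.
Current sales = 103,630 × R$421.53 = R$43,683,153.90.
Margin of safety = R$43,683,153.90 − R$33,550,209.27 = R$10,132,945.

R$10,132,945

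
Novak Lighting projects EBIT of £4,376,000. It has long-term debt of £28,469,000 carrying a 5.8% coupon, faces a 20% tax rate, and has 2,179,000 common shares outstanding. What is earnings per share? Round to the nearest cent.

Interest = £1,651,202.00, so EBT = £4,376,000 − £1,651,202.00 = £2,724,798.00.
Net income = £2,724,798.00 × (1 − 0.20) = £2,179,838.40.
EPS = £2,179,838.40 ÷ 2,179,000 = £1.00.

£1.00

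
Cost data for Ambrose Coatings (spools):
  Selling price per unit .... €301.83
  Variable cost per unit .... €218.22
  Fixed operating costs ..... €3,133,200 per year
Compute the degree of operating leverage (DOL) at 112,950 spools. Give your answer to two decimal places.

At 112,950 units, contribution = 112,950 × €83.61 = €9,443,749.50.
Subtracting fixed costs: EBIT = €9,443,749.50 − €3,133,200 = €6,310,549.50.
So DOL = total CM / EBIT = €9,443,749.50 / €6,310,549.50 = 1.4965.

1.50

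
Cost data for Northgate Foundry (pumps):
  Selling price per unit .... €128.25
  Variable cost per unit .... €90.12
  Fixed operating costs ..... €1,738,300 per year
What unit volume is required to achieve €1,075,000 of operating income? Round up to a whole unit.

73,782 pumps

Contribution margin per unit = €128.25 − €90.12 = €38.13.
Required volume = (fixed costs + target profit) ÷ CM = (€1,738,300 + €1,075,000) ÷ €38.13 = 73,781.80, so 73,782 pumps.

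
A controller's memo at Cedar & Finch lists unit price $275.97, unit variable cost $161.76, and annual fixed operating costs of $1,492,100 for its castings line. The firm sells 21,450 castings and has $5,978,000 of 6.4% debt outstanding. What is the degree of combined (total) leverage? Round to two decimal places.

Contribution at this volume is 21,450 × $114.21 = $2,449,804.50.
Subtracting fixed costs: EBIT = $2,449,804.50 − $1,492,100 = $957,704.50. Interest = $382,592.00, so EBIT − I = $575,112.50.
DCL = contribution ÷ (EBIT − I) = $2,449,804.50 ÷ $575,112.50 = 4.2597.

4.26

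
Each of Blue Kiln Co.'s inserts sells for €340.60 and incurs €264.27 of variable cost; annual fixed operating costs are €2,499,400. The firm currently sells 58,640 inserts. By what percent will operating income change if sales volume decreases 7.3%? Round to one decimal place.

Total contribution margin = 58,640 × €76.33 = €4,475,991.20.
Subtracting fixed costs: EBIT = €4,475,991.20 − €2,499,400 = €1,976,591.20.
So DOL = total CM / EBIT = €4,475,991.20 / €1,976,591.20 = 2.2645.
Operating income changes by 2.2645 × -7.3% = -16.5%.

-16.5%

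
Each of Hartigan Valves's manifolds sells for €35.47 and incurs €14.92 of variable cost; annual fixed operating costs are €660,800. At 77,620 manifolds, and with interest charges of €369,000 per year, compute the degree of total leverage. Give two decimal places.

Total contribution margin = 77,620 × €20.55 = €1,595,091.00.
EBIT = €1,595,091.00 − €660,800 = €934,291.00. Interest = €369,000.00.
DOL = €1,595,091.00 ÷ €934,291.00 = 1.7073; DFL = €934,291.00 ÷ €565,291.00 = 1.6528.
DCL = DOL × DFL = 1.7073 × 1.6528 = 2.8218.

2.82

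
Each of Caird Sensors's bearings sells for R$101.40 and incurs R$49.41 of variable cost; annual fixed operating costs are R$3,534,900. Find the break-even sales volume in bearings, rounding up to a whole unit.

Contribution margin per unit = R$101.40 − R$49.41 = R$51.99.
Units to break even: R$3,534,900 ÷ R$51.99 = 67,991.92, rounded up to 67,992.

67,992 bearings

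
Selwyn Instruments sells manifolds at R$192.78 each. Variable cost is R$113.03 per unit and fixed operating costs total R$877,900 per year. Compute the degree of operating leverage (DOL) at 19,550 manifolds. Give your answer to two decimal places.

Contribution at this volume is 19,550 × R$79.75 = R$1,559,112.50.
Subtracting fixed costs: EBIT = R$1,559,112.50 − R$877,900 = R$681,212.50.
Degree of operating leverage = R$1,559,112.50 / R$681,212.50 = 2.2887.

2.29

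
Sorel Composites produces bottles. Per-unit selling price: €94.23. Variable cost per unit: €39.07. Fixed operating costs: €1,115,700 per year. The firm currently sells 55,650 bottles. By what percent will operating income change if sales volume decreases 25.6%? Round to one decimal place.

Contribution at this volume is 55,650 × €55.16 = €3,069,654.00.
Operating income = contribution − fixed costs = €3,069,654.00 − €1,115,700 = €1,953,954.00.
So DOL = total CM / EBIT = €3,069,654.00 / €1,953,954.00 = 1.5710.
%ΔEBIT = DOL × %ΔSales = 1.5710 × -25.6% = -40.2%.

-40.2%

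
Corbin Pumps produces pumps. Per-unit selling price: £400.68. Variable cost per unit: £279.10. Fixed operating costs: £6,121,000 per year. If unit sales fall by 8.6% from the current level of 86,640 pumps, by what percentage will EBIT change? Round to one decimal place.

Total contribution margin = 86,640 × £121.58 = £10,533,691.20.
Operating income = contribution − fixed costs = £10,533,691.20 − £6,121,000 = £4,412,691.20.
Degree of operating leverage = £10,533,691.20 / £4,412,691.20 = 2.3871.
%ΔEBIT = DOL × %ΔSales = 2.3871 × -8.6% = -20.5%.

-20.5%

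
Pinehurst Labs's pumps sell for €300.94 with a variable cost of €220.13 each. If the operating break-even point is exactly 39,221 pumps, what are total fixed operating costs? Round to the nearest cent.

Each unit contributes €300.94 − €220.13 = €80.81.
Since BE = FC / CM, FC = 39,221 × €80.81 = €3,169,449.01.

€3,169,449.01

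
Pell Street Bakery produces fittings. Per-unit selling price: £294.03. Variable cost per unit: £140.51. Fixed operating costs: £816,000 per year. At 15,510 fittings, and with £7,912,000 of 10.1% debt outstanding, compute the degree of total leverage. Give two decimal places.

3.11

Contribution at this volume is 15,510 × £153.52 = £2,381,095.20.
Subtracting fixed costs: EBIT = £2,381,095.20 − £816,000 = £1,565,095.20. Interest = £799,112.00.
DOL = £2,381,095.20 ÷ £1,565,095.20 = 1.5214; DFL = £1,565,095.20 ÷ £765,983.20 = 2.0433.
DCL = DOL × DFL = 1.5214 × 2.0433 = 3.1087.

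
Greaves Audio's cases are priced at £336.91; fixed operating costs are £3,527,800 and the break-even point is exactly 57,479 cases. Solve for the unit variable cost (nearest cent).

At break-even, FC = Q × (P − VC), so P − VC = £3,527,800 ÷ 57,479 = £61.3755.
Variable cost per unit = £336.91 − £61.3755 = £275.53.

£275.53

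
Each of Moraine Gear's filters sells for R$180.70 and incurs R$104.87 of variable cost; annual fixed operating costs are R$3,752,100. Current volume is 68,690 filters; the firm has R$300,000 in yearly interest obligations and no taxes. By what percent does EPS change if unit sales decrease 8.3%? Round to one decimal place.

At 68,690 units, contribution = 68,690 × R$75.83 = R$5,208,762.70.
Operating income = contribution − fixed costs = R$5,208,762.70 − R$3,752,100 = R$1,456,662.70.
After interest of R$300,000.00, pre-tax earnings = R$1,156,662.70.
DCL = total CM / (EBIT − I) = R$5,208,762.70 / R$1,156,662.70 = 4.5033.
EPS therefore changes by 4.5033 × (-8.3%) = -37.4%.

-37.4%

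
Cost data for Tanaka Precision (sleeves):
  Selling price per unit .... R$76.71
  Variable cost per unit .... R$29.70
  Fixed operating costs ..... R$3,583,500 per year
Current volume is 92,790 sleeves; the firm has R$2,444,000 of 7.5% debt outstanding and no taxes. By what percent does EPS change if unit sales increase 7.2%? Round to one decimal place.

+52.8%

Contribution at this volume is 92,790 × R$47.01 = R$4,362,057.90.
Operating income = contribution − fixed costs = R$4,362,057.90 − R$3,583,500 = R$778,557.90.
After interest of R$183,300.00, pre-tax earnings = R$595,257.90.
Degree of combined leverage = contribution ÷ (EBIT − I) = R$4,362,057.90 ÷ R$595,257.90 = 7.3280.
%ΔEPS = DCL × %ΔSales = 7.3280 × +7.2% = +52.8%.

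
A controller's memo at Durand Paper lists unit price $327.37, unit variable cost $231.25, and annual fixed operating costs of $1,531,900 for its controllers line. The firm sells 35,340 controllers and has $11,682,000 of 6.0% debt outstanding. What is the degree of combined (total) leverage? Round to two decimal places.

At 35,340 units, contribution = 35,340 × $96.12 = $3,396,880.80.
Operating income = contribution − fixed costs = $3,396,880.80 − $1,531,900 = $1,864,980.80. Interest = $700,920.00, so EBIT − I = $1,164,060.80.
DCL = contribution ÷ (EBIT − I) = $3,396,880.80 ÷ $1,164,060.80 = 2.9181.

2.92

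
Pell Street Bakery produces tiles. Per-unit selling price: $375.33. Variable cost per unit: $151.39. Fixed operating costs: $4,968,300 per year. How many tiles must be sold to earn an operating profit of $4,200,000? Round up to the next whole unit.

Each unit contributes $375.33 − $151.39 = $223.94.
Need Q such that Q × $223.94 − $4,968,300 = $4,200,000, i.e. Q = $9,168,300 / $223.94 = 40,940.88 → 40,941.

40,941 tiles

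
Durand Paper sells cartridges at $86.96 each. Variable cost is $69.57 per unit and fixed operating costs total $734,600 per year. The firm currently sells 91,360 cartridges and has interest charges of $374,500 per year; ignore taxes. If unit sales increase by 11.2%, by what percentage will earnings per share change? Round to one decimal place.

At 91,360 units, contribution = 91,360 × $17.39 = $1,588,750.40.
Subtracting fixed costs: EBIT = $1,588,750.40 − $734,600 = $854,150.40.
After interest of $374,500.00, pre-tax earnings = $479,650.40.
Degree of combined leverage = contribution ÷ (EBIT − I) = $1,588,750.40 ÷ $479,650.40 = 3.3123.
EPS therefore changes by 3.3123 × (+11.2%) = +37.1%.

+37.1%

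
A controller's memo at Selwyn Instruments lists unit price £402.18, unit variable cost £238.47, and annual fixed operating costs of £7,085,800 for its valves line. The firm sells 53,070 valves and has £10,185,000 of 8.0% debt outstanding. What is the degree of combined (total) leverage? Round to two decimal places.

11.03

Total contribution margin = 53,070 × £163.71 = £8,688,089.70.
Operating income = contribution − fixed costs = £8,688,089.70 − £7,085,800 = £1,602,289.70. Interest = £814,800.00, so EBIT − I = £787,489.70.
Degree of total leverage = total CM / (EBIT − interest) = £8,688,089.70 / £787,489.70 = 11.0326.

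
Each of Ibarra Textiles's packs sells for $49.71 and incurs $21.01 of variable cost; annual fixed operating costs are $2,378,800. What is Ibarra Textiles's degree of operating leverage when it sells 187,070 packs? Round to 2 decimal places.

1.80

Contribution at this volume is 187,070 × $28.70 = $5,368,909.00.
EBIT = $5,368,909.00 − $2,378,800 = $2,990,109.00.
So DOL = total CM / EBIT = $5,368,909.00 / $2,990,109.00 = 1.7956.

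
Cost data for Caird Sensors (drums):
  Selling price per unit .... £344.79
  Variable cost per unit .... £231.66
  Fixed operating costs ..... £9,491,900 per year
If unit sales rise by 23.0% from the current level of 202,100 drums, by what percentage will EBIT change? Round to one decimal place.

+39.3%

At 202,100 units, contribution = 202,100 × £113.13 = £22,863,573.00.
Operating income = contribution − fixed costs = £22,863,573.00 − £9,491,900 = £13,371,673.00.
DOL = contribution ÷ EBIT = £22,863,573.00 ÷ £13,371,673.00 = 1.7099.
Operating income changes by 1.7099 × +23.0% = +39.3%.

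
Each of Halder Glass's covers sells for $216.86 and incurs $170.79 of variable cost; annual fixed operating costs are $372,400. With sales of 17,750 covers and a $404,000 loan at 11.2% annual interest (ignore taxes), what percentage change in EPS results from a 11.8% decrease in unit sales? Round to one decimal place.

-24.1%

Contribution at this volume is 17,750 × $46.07 = $817,742.50.
Subtracting fixed costs: EBIT = $817,742.50 − $372,400 = $445,342.50.
After interest of $45,248.00, pre-tax earnings = $400,094.50.
Degree of combined leverage = contribution ÷ (EBIT − I) = $817,742.50 ÷ $400,094.50 = 2.0439.
EPS therefore changes by 2.0439 × (-11.8%) = -24.1%.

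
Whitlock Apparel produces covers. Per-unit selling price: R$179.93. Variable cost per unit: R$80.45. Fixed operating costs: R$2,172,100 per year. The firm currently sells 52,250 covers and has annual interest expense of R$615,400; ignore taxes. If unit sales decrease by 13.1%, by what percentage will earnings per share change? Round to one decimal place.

-28.2%

At 52,250 units, contribution = 52,250 × R$99.48 = R$5,197,830.00.
EBIT = R$5,197,830.00 − R$2,172,100 = R$3,025,730.00.
Interest = R$615,400.00, so EBIT − I = R$2,410,330.00.
DCL = total CM / (EBIT − I) = R$5,197,830.00 / R$2,410,330.00 = 2.1565.
EPS therefore changes by 2.1565 × (-13.1%) = -28.2%.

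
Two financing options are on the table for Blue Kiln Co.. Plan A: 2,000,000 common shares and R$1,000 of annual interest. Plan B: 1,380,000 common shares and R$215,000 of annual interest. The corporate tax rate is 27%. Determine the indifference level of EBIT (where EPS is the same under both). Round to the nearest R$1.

Set EPS_A = EPS_B: (EBIT − R$1,000)(1 − 0.27) ÷ 2,000,000 = (EBIT − R$215,000)(1 − 0.27) ÷ 1,380,000.
The (1 − t) factor cancels: (EBIT − 1,000) × 1,380,000 = (EBIT − 215,000) × 2,000,000.
EBIT × (2,000,000 − 1,380,000) = 215,000 × 2,000,000 − 1,000 × 1,380,000 = 428,620,000,000, so EBIT = 428,620,000,000 ÷ 620,000 = 691,322.58.

R$691,323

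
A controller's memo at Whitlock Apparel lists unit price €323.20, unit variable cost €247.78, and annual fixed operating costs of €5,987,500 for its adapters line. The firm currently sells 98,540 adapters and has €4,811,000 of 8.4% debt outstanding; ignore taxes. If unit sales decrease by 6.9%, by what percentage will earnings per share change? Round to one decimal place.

Total contribution margin = 98,540 × €75.42 = €7,431,886.80.
Subtracting fixed costs: EBIT = €7,431,886.80 − €5,987,500 = €1,444,386.80.
Interest = €404,124.00, so EBIT − I = €1,040,262.80.
DCL = total CM / (EBIT − I) = €7,431,886.80 / €1,040,262.80 = 7.1442.
EPS therefore changes by 7.1442 × (-6.9%) = -49.3%.

-49.3%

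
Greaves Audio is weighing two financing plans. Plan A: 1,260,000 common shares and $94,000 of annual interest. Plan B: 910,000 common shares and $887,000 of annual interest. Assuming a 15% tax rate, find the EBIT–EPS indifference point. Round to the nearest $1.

$2,948,800

Set EPS_A = EPS_B: (EBIT − $94,000)(1 − 0.15) ÷ 1,260,000 = (EBIT − $887,000)(1 − 0.15) ÷ 910,000.
The (1 − t) factor cancels: (EBIT − 94,000) × 910,000 = (EBIT − 887,000) × 1,260,000.
EBIT × (1,260,000 − 910,000) = 887,000 × 1,260,000 − 94,000 × 910,000 = 1,032,080,000,000, so EBIT = 1,032,080,000,000 ÷ 350,000 = 2,948,800.00.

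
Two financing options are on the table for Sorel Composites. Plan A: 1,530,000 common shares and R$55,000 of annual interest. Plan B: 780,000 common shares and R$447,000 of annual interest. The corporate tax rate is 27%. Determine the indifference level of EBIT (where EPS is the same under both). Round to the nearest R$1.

Set EPS_A = EPS_B: (EBIT − R$55,000)(1 − 0.27) ÷ 1,530,000 = (EBIT − R$447,000)(1 − 0.27) ÷ 780,000.
The (1 − t) factor cancels: (EBIT − 55,000) × 780,000 = (EBIT − 447,000) × 1,530,000.
Solving, EBIT = (447,000·1,530,000 − 55,000·780,000) / (1,530,000 − 780,000) = 641,010,000,000 / 750,000 = 854,680.00.

R$854,680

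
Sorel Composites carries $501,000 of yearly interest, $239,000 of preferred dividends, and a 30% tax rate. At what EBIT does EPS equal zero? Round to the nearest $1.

$842,429

Preferred dividends are paid after tax, so their pre-tax equivalent is $239,000 ÷ (1 − 0.30) = $341,428.57.
Financial break-even EBIT = interest + D_p ÷ (1 − t) = $501,000 + $341,428.57 = $842,428.57.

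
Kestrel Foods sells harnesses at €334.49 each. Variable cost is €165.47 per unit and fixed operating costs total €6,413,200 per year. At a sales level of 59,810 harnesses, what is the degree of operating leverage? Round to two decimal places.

2.74

At 59,810 units, contribution = 59,810 × €169.02 = €10,109,086.20.
EBIT = €10,109,086.20 − €6,413,200 = €3,695,886.20.
So DOL = total CM / EBIT = €10,109,086.20 / €3,695,886.20 = 2.7352.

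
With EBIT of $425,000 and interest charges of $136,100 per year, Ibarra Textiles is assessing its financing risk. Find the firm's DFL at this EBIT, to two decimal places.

Annual interest charges come to $136,100.00.
Degree of financial leverage = EBIT / (EBIT − interest) = $425,000 / $288,900.00 = 1.4711.

1.47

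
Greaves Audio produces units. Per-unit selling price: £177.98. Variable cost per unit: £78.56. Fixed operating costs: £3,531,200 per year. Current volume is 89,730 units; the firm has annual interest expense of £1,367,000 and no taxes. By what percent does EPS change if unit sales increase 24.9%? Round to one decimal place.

+55.2%

At 89,730 units, contribution = 89,730 × £99.42 = £8,920,956.60.
EBIT = £8,920,956.60 − £3,531,200 = £5,389,756.60.
Interest = £1,367,000.00, so EBIT − I = £4,022,756.60.
DCL = total CM / (EBIT − I) = £8,920,956.60 / £4,022,756.60 = 2.2176.
%ΔEPS = DCL × %ΔSales = 2.2176 × +24.9% = +55.2%.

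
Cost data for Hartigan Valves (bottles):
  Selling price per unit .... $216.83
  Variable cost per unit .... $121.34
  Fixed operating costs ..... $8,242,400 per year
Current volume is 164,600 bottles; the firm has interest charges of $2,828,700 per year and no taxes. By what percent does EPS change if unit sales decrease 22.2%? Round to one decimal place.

-75.1%

Contribution at this volume is 164,600 × $95.49 = $15,717,654.00.
Subtracting fixed costs: EBIT = $15,717,654.00 − $8,242,400 = $7,475,254.00.
Interest = $2,828,700.00, so EBIT − I = $4,646,554.00.
DCL = total CM / (EBIT − I) = $15,717,654.00 / $4,646,554.00 = 3.3826.
EPS therefore changes by 3.3826 × (-22.2%) = -75.1%.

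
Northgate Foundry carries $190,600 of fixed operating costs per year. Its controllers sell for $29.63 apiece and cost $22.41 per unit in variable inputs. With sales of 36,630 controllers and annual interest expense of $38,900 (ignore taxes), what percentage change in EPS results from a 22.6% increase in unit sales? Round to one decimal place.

Contribution at this volume is 36,630 × $7.22 = $264,468.60.
Operating income = contribution − fixed costs = $264,468.60 − $190,600 = $73,868.60.
After interest of $38,900.00, pre-tax earnings = $34,968.60.
DCL = total CM / (EBIT − I) = $264,468.60 / $34,968.60 = 7.5630.
EPS therefore changes by 7.5630 × (+22.6%) = +170.9%.

+170.9%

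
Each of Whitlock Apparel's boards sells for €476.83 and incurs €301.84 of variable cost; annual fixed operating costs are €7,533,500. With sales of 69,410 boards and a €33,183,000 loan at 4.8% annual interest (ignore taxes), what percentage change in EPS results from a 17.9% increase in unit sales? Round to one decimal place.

+72.0%

Contribution at this volume is 69,410 × €174.99 = €12,146,055.90.
Subtracting fixed costs: EBIT = €12,146,055.90 − €7,533,500 = €4,612,555.90.
After interest of €1,592,784.00, pre-tax earnings = €3,019,771.90.
DCL = total CM / (EBIT − I) = €12,146,055.90 / €3,019,771.90 = 4.0222.
EPS therefore changes by 4.0222 × (+17.9%) = +72.0%.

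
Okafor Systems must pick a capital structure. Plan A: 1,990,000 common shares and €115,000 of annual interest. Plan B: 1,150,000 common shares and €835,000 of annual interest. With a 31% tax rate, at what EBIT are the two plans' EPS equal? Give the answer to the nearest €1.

Set EPS_A = EPS_B: (EBIT − €115,000)(1 − 0.31) ÷ 1,990,000 = (EBIT − €835,000)(1 − 0.31) ÷ 1,150,000.
Cancelling (1 − t) and cross-multiplying: 1,150,000·(EBIT − 115,000) = 1,990,000·(EBIT − 835,000).
Solving, EBIT = (835,000·1,990,000 − 115,000·1,150,000) / (1,990,000 − 1,150,000) = 1,529,400,000,000 / 840,000 = 1,820,714.29.

€1,820,714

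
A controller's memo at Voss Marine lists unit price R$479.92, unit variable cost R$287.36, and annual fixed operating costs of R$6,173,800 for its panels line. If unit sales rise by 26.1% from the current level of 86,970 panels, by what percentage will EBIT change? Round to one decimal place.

+41.3%

Total contribution margin = 86,970 × R$192.56 = R$16,746,943.20.
Operating income = contribution − fixed costs = R$16,746,943.20 − R$6,173,800 = R$10,573,143.20.
Degree of operating leverage = R$16,746,943.20 / R$10,573,143.20 = 1.5839.
So EBIT moves 1.5839 × (+26.1%) = +41.3%.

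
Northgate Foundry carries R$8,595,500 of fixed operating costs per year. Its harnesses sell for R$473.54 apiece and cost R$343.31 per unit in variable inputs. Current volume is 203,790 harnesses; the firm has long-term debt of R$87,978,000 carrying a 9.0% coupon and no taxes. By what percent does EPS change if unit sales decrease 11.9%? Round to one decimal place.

-31.5%

Total contribution margin = 203,790 × R$130.23 = R$26,539,571.70.
EBIT = R$26,539,571.70 − R$8,595,500 = R$17,944,071.70.
Interest = R$7,918,020.00, so EBIT − I = R$10,026,051.70.
Degree of combined leverage = contribution ÷ (EBIT − I) = R$26,539,571.70 ÷ R$10,026,051.70 = 2.6471.
%ΔEPS = DCL × %ΔSales = 2.6471 × -11.9% = -31.5%.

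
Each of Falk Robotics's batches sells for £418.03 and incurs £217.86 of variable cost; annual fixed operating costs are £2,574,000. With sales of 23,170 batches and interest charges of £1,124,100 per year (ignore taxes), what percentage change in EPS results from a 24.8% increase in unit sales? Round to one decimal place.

+122.4%

Total contribution margin = 23,170 × £200.17 = £4,637,938.90.
Operating income = contribution − fixed costs = £4,637,938.90 − £2,574,000 = £2,063,938.90.
After interest of £1,124,100.00, pre-tax earnings = £939,838.90.
Degree of combined leverage = contribution ÷ (EBIT − I) = £4,637,938.90 ÷ £939,838.90 = 4.9348.
%ΔEPS = DCL × %ΔSales = 4.9348 × +24.8% = +122.4%.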